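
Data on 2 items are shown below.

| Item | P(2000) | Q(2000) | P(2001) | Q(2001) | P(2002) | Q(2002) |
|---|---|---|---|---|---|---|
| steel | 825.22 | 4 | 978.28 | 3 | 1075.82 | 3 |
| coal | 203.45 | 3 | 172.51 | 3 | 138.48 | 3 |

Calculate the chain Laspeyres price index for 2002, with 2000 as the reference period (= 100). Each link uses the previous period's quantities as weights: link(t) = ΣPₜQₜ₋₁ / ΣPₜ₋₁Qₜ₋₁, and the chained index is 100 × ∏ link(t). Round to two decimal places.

Link 2000→2001:
ΣP(2001)Q(2000) = 978.28×4 + 172.51×3 = 3913.12 + 517.53 = 4430.65
ΣP(2000)Q(2000) = 825.22×4 + 203.45×3 = 3300.88 + 610.35 = 3911.23
link = 4430.65/3911.23 = 1.132802
Link 2001→2002:
ΣP(2002)Q(2001) = 1075.82×3 + 138.48×3 = 3227.46 + 415.44 = 3642.9
ΣP(2001)Q(2001) = 978.28×3 + 172.51×3 = 2934.84 + 517.53 = 3452.37
link = 3642.9/3452.37 = 1.055188
Chained index = 100 × 1.132802 × 1.055188 = 119.5319

119.53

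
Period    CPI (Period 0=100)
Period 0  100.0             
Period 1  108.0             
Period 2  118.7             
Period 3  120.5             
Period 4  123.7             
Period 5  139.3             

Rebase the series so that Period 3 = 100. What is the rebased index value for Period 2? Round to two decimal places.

98.51

Rebased(Period 2) = 118.7 / 120.5 × 100 = 98.5062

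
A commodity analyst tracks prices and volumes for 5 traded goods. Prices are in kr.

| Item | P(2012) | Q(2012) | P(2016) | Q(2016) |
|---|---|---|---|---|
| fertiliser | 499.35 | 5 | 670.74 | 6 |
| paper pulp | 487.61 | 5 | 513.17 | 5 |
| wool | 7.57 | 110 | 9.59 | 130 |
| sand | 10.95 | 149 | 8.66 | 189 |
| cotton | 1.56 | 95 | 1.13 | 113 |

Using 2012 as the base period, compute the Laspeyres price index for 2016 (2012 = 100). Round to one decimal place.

Laspeyres price index uses base-period quantities as weights.
ΣP(2016)·Q(2012) = 670.74×5 + 513.17×5 + 9.59×110 + 8.66×149 + 1.13×95 = 3353.7 + 2565.85 + 1054.9 + 1290.34 + 107.35 = 8372.14
ΣP(2012)·Q(2012) = 499.35×5 + 487.61×5 + 7.57×110 + 10.95×149 + 1.56×95 = 2496.75 + 2438.05 + 832.7 + 1631.55 + 148.2 = 7547.25
Index = 8372.14 / 7547.25 × 100 = 110.9297

110.9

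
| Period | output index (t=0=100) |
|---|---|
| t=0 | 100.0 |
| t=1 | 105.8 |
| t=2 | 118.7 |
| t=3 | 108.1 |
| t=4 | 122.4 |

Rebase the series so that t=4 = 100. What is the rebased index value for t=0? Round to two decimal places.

Rebased(t=0) = 100.0 / 122.4 × 100 = 81.6993

81.70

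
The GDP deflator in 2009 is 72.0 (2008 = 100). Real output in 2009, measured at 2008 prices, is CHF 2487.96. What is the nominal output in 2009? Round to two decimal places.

Nominal = Real × (Index/100) = 2487.96 × (72.0/100)
        = 2487.96 × 0.720 = 1791.3312

1791.33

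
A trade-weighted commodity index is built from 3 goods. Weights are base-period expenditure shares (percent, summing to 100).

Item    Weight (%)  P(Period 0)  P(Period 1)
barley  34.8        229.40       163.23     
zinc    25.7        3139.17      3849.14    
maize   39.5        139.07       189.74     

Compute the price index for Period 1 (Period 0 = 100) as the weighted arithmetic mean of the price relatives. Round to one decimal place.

barley: 34.8 × (163.23/229.40) = 34.8 × 0.711552 = 24.7620
zinc: 25.7 × (3849.14/3139.17) = 25.7 × 1.226165 = 31.5124
maize: 39.5 × (189.74/139.07) = 39.5 × 1.364349 = 53.8918
Index = Σ wᵢ·(p₁ᵢ/p₀ᵢ) = 24.7620 + 31.5124 + 53.8918 = 110.1662

110.2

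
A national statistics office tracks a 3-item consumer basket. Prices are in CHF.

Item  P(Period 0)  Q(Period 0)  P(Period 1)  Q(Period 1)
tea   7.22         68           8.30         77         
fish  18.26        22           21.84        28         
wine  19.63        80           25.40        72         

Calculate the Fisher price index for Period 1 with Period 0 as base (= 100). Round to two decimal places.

Laspeyres component (base-period weights):
ΣP(Period 1)Q(Period 0) = 8.30×68 + 21.84×22 + 25.40×80 = 564.4 + 480.48 + 2032 = 3076.88
ΣP(Period 0)Q(Period 0) = 7.22×68 + 18.26×22 + 19.63×80 = 490.96 + 401.72 + 1570.4 = 2463.08
L = 3076.88 / 2463.08 × 100 = 124.9200
Paasche component (current-period weights):
ΣP(Period 1)Q(Period 1) = 8.30×77 + 21.84×28 + 25.40×72 = 639.1 + 611.52 + 1828.8 = 3079.42
ΣP(Period 0)Q(Period 1) = 7.22×77 + 18.26×28 + 19.63×72 = 555.94 + 511.28 + 1413.36 = 2480.58
P = 3079.42 / 2480.58 × 100 = 124.1411
Fisher = √(L × P) = √(124.9200 × 124.1411) = 124.5300

124.53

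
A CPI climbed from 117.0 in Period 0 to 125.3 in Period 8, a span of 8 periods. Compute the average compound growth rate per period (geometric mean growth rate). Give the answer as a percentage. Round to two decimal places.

Growth factor = (125.3/117.0)^(1/8) = (1.070940)^(1/8) = 1.008604
Growth rate = 1.008604 − 1 = 0.008604 = 0.8604%

0.86%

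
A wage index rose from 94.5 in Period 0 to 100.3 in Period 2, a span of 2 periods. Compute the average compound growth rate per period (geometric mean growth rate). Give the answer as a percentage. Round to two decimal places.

Growth factor = (100.3/94.5)^(1/2) = (1.061376)^(1/2) = 1.030231
Growth rate = 1.030231 − 1 = 0.030231 = 3.0231%

3.02%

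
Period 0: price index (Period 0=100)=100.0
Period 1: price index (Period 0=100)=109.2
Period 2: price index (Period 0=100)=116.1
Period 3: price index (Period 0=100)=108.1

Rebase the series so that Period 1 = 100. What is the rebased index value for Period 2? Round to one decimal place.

106.3

Rebased(Period 2) = 116.1 / 109.2 × 100 = 106.3187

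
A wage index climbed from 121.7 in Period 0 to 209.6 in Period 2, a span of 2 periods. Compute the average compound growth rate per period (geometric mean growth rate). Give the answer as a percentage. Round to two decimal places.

Growth factor = (209.6/121.7)^(1/2) = (1.722268)^(1/2) = 1.312352
Growth rate = 1.312352 − 1 = 0.312352 = 31.2352%

31.24%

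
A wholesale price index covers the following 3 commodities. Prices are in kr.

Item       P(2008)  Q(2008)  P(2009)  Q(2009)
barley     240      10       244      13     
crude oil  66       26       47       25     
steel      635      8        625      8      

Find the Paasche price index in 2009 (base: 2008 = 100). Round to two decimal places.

94.89

Paasche price index uses current-period quantities as weights.
ΣP(2009)·Q(2009) = 244×13 + 47×25 + 625×8 = 3172 + 1175 + 5000 = 9347
ΣP(2008)·Q(2009) = 240×13 + 66×25 + 635×8 = 3120 + 1650 + 5080 = 9850
Index = 9347 / 9850 × 100 = 94.8934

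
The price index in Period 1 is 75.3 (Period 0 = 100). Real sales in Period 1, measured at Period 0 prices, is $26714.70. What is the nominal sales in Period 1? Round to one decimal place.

20116.2

Nominal = Real × (Index/100) = 26714.70 × (75.3/100)
        = 26714.70 × 0.753 = 20116.1691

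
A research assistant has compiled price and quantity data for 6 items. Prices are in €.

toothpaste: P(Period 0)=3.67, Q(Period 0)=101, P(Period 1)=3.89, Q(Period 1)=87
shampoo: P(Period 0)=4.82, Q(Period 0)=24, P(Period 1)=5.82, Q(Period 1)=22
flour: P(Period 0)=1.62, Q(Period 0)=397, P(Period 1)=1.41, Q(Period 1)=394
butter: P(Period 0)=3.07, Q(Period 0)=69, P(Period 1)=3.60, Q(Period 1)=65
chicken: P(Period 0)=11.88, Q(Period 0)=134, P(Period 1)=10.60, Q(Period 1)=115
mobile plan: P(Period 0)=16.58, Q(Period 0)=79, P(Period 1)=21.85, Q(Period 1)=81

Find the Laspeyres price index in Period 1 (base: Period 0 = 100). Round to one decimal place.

105.8

Laspeyres price index uses base-period quantities as weights.
ΣP(Period 1)·Q(Period 0) = 3.89×101 + 5.82×24 + 1.41×397 + 3.60×69 + 10.60×134 + 21.85×79 = 392.89 + 139.68 + 559.77 + 248.4 + 1420.4 + 1726.15 = 4487.29
ΣP(Period 0)·Q(Period 0) = 3.67×101 + 4.82×24 + 1.62×397 + 3.07×69 + 11.88×134 + 16.58×79 = 370.67 + 115.68 + 643.14 + 211.83 + 1591.92 + 1309.82 = 4243.06
Index = 4487.29 / 4243.06 × 100 = 105.7560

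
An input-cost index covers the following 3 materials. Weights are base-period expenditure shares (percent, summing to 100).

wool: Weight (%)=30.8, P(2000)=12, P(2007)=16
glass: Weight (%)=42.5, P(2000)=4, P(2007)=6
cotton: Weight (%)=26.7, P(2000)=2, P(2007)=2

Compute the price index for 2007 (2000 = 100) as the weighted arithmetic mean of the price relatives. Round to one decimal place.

wool: 30.8 × (16/12) = 30.8 × 1.333333 = 41.0667
glass: 42.5 × (6/4) = 42.5 × 1.500000 = 63.7500
cotton: 26.7 × (2/2) = 26.7 × 1.000000 = 26.7000
Index = Σ wᵢ·(p₁ᵢ/p₀ᵢ) = 41.0667 + 63.7500 + 26.7000 = 131.5167

131.5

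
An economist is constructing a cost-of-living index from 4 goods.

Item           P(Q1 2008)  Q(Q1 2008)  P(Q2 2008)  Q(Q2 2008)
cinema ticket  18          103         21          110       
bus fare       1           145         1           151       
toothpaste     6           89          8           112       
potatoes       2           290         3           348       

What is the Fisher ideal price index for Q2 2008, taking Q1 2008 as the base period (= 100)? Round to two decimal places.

Laspeyres component (base-period weights):
ΣP(Q2 2008)Q(Q1 2008) = 21×103 + 1×145 + 8×89 + 3×290 = 2163 + 145 + 712 + 870 = 3890
ΣP(Q1 2008)Q(Q1 2008) = 18×103 + 1×145 + 6×89 + 2×290 = 1854 + 145 + 534 + 580 = 3113
L = 3890 / 3113 × 100 = 124.9598
Paasche component (current-period weights):
ΣP(Q2 2008)Q(Q2 2008) = 21×110 + 1×151 + 8×112 + 3×348 = 2310 + 151 + 896 + 1044 = 4401
ΣP(Q1 2008)Q(Q2 2008) = 18×110 + 1×151 + 6×112 + 2×348 = 1980 + 151 + 672 + 696 = 3499
P = 4401 / 3499 × 100 = 125.7788
Fisher = √(L × P) = √(124.9598 × 125.7788) = 125.3687

125.37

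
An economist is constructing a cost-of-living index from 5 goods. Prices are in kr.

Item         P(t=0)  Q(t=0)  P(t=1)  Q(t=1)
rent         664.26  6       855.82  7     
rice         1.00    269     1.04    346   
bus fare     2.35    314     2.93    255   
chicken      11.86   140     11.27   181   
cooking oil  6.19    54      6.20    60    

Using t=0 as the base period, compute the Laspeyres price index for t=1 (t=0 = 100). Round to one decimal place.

118.0

Laspeyres price index uses base-period quantities as weights.
ΣP(t=1)·Q(t=0) = 855.82×6 + 1.04×269 + 2.93×314 + 11.27×140 + 6.20×54 = 5134.92 + 279.76 + 920.02 + 1577.8 + 334.8 = 8247.3
ΣP(t=0)·Q(t=0) = 664.26×6 + 1.00×269 + 2.35×314 + 11.86×140 + 6.19×54 = 3985.56 + 269 + 737.9 + 1660.4 + 334.26 = 6987.12
Index = 8247.3 / 6987.12 × 100 = 118.0358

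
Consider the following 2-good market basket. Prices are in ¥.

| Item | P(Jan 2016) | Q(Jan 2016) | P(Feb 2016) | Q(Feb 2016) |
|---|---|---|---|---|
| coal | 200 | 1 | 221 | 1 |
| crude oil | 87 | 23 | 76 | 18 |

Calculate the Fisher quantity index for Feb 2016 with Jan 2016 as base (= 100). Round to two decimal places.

Laspeyres component (base-period weights):
ΣP(Jan 2016)Q(Feb 2016) = 200×1 + 87×18 = 200 + 1566 = 1766
ΣP(Jan 2016)Q(Jan 2016) = 200×1 + 87×23 = 200 + 2001 = 2201
L = 1766 / 2201 × 100 = 80.2363
Paasche component (current-period weights):
ΣP(Feb 2016)Q(Feb 2016) = 221×1 + 76×18 = 221 + 1368 = 1589
ΣP(Feb 2016)Q(Jan 2016) = 221×1 + 76×23 = 221 + 1748 = 1969
P = 1589 / 1969 × 100 = 80.7009
Fisher = √(L × P) = √(80.2363 × 80.7009) = 80.4682

80.47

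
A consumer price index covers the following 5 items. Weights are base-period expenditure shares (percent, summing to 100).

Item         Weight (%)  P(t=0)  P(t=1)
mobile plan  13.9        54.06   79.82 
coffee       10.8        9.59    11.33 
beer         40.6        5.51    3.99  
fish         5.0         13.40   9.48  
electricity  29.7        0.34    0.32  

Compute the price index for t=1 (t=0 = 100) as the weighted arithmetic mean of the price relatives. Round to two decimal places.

mobile plan: 13.9 × (79.82/54.06) = 13.9 × 1.476508 = 20.5235
coffee: 10.8 × (11.33/9.59) = 10.8 × 1.181439 = 12.7595
beer: 40.6 × (3.99/5.51) = 40.6 × 0.724138 = 29.4000
fish: 5.0 × (9.48/13.40) = 5.0 × 0.707463 = 3.5373
electricity: 29.7 × (0.32/0.34) = 29.7 × 0.941176 = 27.9529
Index = Σ wᵢ·(p₁ᵢ/p₀ᵢ) = 20.5235 + 12.7595 + 29.4000 + 3.5373 + 27.9529 = 94.1733

94.17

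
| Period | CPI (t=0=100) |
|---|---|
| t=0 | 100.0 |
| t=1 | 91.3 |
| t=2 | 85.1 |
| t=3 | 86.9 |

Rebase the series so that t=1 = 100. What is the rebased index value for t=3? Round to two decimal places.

Rebased(t=3) = 86.9 / 91.3 × 100 = 95.1807

95.18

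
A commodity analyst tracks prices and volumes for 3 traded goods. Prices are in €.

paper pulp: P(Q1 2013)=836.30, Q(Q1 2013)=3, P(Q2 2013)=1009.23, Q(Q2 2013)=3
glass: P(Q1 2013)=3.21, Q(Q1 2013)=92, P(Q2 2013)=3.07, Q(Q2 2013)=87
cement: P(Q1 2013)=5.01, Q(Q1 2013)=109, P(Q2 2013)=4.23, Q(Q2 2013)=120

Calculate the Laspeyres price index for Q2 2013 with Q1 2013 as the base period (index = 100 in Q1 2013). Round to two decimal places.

Laspeyres price index uses base-period quantities as weights.
ΣP(Q2 2013)·Q(Q1 2013) = 1009.23×3 + 3.07×92 + 4.23×109 = 3027.69 + 282.44 + 461.07 = 3771.2
ΣP(Q1 2013)·Q(Q1 2013) = 836.30×3 + 3.21×92 + 5.01×109 = 2508.9 + 295.32 + 546.09 = 3350.31
Index = 3771.2 / 3350.31 × 100 = 112.5627

112.56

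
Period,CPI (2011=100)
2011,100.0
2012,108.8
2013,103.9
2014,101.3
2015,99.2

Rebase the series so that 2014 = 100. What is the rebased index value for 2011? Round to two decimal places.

Rebased(2011) = 100.0 / 101.3 × 100 = 98.7167

98.72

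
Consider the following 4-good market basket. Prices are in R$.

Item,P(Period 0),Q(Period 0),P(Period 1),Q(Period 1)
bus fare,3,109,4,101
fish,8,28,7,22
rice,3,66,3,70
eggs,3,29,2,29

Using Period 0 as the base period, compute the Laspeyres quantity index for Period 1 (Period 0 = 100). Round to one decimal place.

Laspeyres quantity index uses base-period prices as weights.
ΣP(Period 0)·Q(Period 1) = 3×101 + 8×22 + 3×70 + 3×29 = 303 + 176 + 210 + 87 = 776
ΣP(Period 0)·Q(Period 0) = 3×109 + 8×28 + 3×66 + 3×29 = 327 + 224 + 198 + 87 = 836
Index = 776 / 836 × 100 = 92.8230

92.8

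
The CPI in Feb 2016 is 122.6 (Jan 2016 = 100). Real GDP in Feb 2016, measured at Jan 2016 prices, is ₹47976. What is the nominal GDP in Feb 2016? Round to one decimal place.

Nominal = Real × (Index/100) = 47976 × (122.6/100)
        = 47976 × 1.226 = 58818.5760

58818.6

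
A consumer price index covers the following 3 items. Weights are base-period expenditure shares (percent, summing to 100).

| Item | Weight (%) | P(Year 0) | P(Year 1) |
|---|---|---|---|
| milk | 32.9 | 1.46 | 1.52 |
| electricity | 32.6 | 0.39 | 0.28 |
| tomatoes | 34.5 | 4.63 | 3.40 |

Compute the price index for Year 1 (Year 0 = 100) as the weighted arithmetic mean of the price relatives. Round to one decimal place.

milk: 32.9 × (1.52/1.46) = 32.9 × 1.041096 = 34.2521
electricity: 32.6 × (0.28/0.39) = 32.6 × 0.717949 = 23.4051
tomatoes: 34.5 × (3.40/4.63) = 34.5 × 0.734341 = 25.3348
Index = Σ wᵢ·(p₁ᵢ/p₀ᵢ) = 34.2521 + 23.4051 + 25.3348 = 82.9920

83.0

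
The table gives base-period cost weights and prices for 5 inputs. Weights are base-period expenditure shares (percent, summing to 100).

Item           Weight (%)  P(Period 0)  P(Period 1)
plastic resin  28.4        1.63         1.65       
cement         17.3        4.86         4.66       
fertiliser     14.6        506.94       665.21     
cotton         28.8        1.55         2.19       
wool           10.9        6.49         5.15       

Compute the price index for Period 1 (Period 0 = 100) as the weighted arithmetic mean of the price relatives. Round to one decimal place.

113.8

plastic resin: 28.4 × (1.65/1.63) = 28.4 × 1.012270 = 28.7485
cement: 17.3 × (4.66/4.86) = 17.3 × 0.958848 = 16.5881
fertiliser: 14.6 × (665.21/506.94) = 14.6 × 1.312207 = 19.1582
cotton: 28.8 × (2.19/1.55) = 28.8 × 1.412903 = 40.6916
wool: 10.9 × (5.15/6.49) = 10.9 × 0.793529 = 8.6495
Index = Σ wᵢ·(p₁ᵢ/p₀ᵢ) = 28.7485 + 16.5881 + 19.1582 + 40.6916 + 8.6495 = 113.8358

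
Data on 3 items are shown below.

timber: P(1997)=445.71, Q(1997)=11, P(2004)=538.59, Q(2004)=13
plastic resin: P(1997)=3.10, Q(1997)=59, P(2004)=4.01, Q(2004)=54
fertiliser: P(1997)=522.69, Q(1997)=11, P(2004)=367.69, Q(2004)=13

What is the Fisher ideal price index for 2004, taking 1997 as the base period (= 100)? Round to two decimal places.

Laspeyres component (base-period weights):
ΣP(2004)Q(1997) = 538.59×11 + 4.01×59 + 367.69×11 = 5924.49 + 236.59 + 4044.59 = 10205.67
ΣP(1997)Q(1997) = 445.71×11 + 3.10×59 + 522.69×11 = 4902.81 + 182.9 + 5749.59 = 10835.3
L = 10205.67 / 10835.3 × 100 = 94.1891
Paasche component (current-period weights):
ΣP(2004)Q(2004) = 538.59×13 + 4.01×54 + 367.69×13 = 7001.67 + 216.54 + 4779.97 = 11998.18
ΣP(1997)Q(2004) = 445.71×13 + 3.10×54 + 522.69×13 = 5794.23 + 167.4 + 6794.97 = 12756.6
P = 11998.18 / 12756.6 × 100 = 94.0547
Fisher = √(L × P) = √(94.1891 × 94.0547) = 94.1219

94.12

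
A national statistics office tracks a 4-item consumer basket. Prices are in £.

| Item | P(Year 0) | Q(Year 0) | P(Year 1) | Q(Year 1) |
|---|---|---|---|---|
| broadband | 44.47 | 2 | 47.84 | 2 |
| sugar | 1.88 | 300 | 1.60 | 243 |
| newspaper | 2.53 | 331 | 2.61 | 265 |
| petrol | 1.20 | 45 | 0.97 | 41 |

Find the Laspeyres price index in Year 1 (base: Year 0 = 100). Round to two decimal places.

Laspeyres price index uses base-period quantities as weights.
ΣP(Year 1)·Q(Year 0) = 47.84×2 + 1.60×300 + 2.61×331 + 0.97×45 = 95.68 + 480 + 863.91 + 43.65 = 1483.24
ΣP(Year 0)·Q(Year 0) = 44.47×2 + 1.88×300 + 2.53×331 + 1.20×45 = 88.94 + 564 + 837.43 + 54 = 1544.37
Index = 1483.24 / 1544.37 × 100 = 96.0418

96.04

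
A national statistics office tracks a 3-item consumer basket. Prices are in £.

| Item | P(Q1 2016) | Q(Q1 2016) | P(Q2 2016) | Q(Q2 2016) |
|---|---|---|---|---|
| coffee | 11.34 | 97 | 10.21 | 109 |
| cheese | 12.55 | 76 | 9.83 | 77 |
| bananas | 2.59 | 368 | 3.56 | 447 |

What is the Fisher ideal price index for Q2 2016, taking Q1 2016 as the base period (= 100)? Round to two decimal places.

102.17

Laspeyres component (base-period weights):
ΣP(Q2 2016)Q(Q1 2016) = 10.21×97 + 9.83×76 + 3.56×368 = 990.37 + 747.08 + 1310.08 = 3047.53
ΣP(Q1 2016)Q(Q1 2016) = 11.34×97 + 12.55×76 + 2.59×368 = 1099.98 + 953.8 + 953.12 = 3006.9
L = 3047.53 / 3006.9 × 100 = 101.3512
Paasche component (current-period weights):
ΣP(Q2 2016)Q(Q2 2016) = 10.21×109 + 9.83×77 + 3.56×447 = 1112.89 + 756.91 + 1591.32 = 3461.12
ΣP(Q1 2016)Q(Q2 2016) = 11.34×109 + 12.55×77 + 2.59×447 = 1236.06 + 966.35 + 1157.73 = 3360.14
P = 3461.12 / 3360.14 × 100 = 103.0052
Fisher = √(L × P) = √(101.3512 × 103.0052) = 102.1749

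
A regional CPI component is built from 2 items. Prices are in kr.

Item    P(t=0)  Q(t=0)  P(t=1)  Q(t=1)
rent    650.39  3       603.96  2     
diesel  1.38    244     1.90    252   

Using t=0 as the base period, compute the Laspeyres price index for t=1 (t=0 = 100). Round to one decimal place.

99.5

Laspeyres price index uses base-period quantities as weights.
ΣP(t=1)·Q(t=0) = 603.96×3 + 1.90×244 = 1811.88 + 463.6 = 2275.48
ΣP(t=0)·Q(t=0) = 650.39×3 + 1.38×244 = 1951.17 + 336.72 = 2287.89
Index = 2275.48 / 2287.89 × 100 = 99.4576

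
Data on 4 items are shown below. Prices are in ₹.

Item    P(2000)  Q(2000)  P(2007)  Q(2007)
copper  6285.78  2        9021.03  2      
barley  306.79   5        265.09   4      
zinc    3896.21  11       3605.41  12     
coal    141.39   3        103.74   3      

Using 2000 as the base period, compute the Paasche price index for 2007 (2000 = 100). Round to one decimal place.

Paasche price index uses current-period quantities as weights.
ΣP(2007)·Q(2007) = 9021.03×2 + 265.09×4 + 3605.41×12 + 103.74×3 = 18042.06 + 1060.36 + 43264.92 + 311.22 = 62678.56
ΣP(2000)·Q(2007) = 6285.78×2 + 306.79×4 + 3896.21×12 + 141.39×3 = 12571.56 + 1227.16 + 46754.52 + 424.17 = 60977.41
Index = 62678.56 / 60977.41 × 100 = 102.7898

102.8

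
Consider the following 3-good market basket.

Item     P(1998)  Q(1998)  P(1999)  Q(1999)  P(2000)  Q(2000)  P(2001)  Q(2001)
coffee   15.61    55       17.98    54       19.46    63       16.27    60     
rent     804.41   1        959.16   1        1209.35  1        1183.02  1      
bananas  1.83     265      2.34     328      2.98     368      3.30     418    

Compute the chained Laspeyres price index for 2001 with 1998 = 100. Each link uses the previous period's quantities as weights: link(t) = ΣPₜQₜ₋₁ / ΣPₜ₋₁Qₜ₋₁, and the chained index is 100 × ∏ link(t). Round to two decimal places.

139.05

Link 1998→1999:
ΣP(1999)Q(1998) = 17.98×55 + 959.16×1 + 2.34×265 = 988.9 + 959.16 + 620.1 = 2568.16
ΣP(1998)Q(1998) = 15.61×55 + 804.41×1 + 1.83×265 = 858.55 + 804.41 + 484.95 = 2147.91
link = 2568.16/2147.91 = 1.195655
Link 1999→2000:
ΣP(2000)Q(1999) = 19.46×54 + 1209.35×1 + 2.98×328 = 1050.84 + 1209.35 + 977.44 = 3237.63
ΣP(1999)Q(1999) = 17.98×54 + 959.16×1 + 2.34×328 = 970.92 + 959.16 + 767.52 = 2697.6
link = 3237.63/2697.6 = 1.200189
Link 2000→2001:
ΣP(2001)Q(2000) = 16.27×63 + 1183.02×1 + 3.30×368 = 1025.01 + 1183.02 + 1214.4 = 3422.43
ΣP(2000)Q(2000) = 19.46×63 + 1209.35×1 + 2.98×368 = 1225.98 + 1209.35 + 1096.64 = 3531.97
link = 3422.43/3531.97 = 0.968986
Chained index = 100 × 1.195655 × 1.200189 × 0.968986 = 139.0507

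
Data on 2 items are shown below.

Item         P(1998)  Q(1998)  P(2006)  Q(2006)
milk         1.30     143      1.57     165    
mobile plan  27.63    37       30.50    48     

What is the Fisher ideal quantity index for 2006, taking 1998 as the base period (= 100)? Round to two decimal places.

127.44

Laspeyres component (base-period weights):
ΣP(1998)Q(2006) = 1.30×165 + 27.63×48 = 214.5 + 1326.24 = 1540.74
ΣP(1998)Q(1998) = 1.30×143 + 27.63×37 = 185.9 + 1022.31 = 1208.21
L = 1540.74 / 1208.21 × 100 = 127.5225
Paasche component (current-period weights):
ΣP(2006)Q(2006) = 1.57×165 + 30.50×48 = 259.05 + 1464 = 1723.05
ΣP(2006)Q(1998) = 1.57×143 + 30.50×37 = 224.51 + 1128.5 = 1353.01
P = 1723.05 / 1353.01 × 100 = 127.3494
Fisher = √(L × P) = √(127.5225 × 127.3494) = 127.4359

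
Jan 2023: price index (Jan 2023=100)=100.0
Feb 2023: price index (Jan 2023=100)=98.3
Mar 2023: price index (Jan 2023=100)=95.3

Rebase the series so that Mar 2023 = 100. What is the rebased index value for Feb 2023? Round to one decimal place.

Rebased(Feb 2023) = 98.3 / 95.3 × 100 = 103.1480

103.1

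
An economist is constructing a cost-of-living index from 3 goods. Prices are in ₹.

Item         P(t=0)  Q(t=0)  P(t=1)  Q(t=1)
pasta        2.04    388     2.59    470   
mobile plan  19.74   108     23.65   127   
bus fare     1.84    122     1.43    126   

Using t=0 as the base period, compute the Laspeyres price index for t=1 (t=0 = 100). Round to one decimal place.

118.6

Laspeyres price index uses base-period quantities as weights.
ΣP(t=1)·Q(t=0) = 2.59×388 + 23.65×108 + 1.43×122 = 1004.92 + 2554.2 + 174.46 = 3733.58
ΣP(t=0)·Q(t=0) = 2.04×388 + 19.74×108 + 1.84×122 = 791.52 + 2131.92 + 224.48 = 3147.92
Index = 3733.58 / 3147.92 × 100 = 118.6047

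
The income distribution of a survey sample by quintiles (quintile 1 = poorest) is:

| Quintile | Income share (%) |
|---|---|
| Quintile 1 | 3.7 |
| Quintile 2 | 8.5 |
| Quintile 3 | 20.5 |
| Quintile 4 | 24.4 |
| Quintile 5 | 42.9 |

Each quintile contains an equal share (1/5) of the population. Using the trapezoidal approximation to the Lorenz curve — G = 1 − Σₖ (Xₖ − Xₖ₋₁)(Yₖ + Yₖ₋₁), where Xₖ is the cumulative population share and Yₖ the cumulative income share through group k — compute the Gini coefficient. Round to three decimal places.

Cumulative income shares Yₖ: 0.0370, 0.1220, 0.3270, 0.5710, 1.0000
Σ (Xₖ−Xₖ₋₁)(Yₖ+Yₖ₋₁) = (1/5)(0.0370+0.0000) + (1/5)(0.1220+0.0370) + (1/5)(0.3270+0.1220) + (1/5)(0.5710+0.3270) + (1/5)(1.0000+0.5710)
  = 0.0074 + 0.0318 + 0.0898 + 0.1796 + 0.3142 = 0.6228
G = 1 − 0.6228 = 0.3772

0.377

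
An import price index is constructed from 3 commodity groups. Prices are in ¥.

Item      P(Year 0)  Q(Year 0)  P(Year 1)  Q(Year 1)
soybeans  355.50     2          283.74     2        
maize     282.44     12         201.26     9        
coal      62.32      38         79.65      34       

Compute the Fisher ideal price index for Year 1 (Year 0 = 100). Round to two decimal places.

Laspeyres component (base-period weights):
ΣP(Year 1)Q(Year 0) = 283.74×2 + 201.26×12 + 79.65×38 = 567.48 + 2415.12 + 3026.7 = 6009.3
ΣP(Year 0)Q(Year 0) = 355.50×2 + 282.44×12 + 62.32×38 = 711 + 3389.28 + 2368.16 = 6468.44
L = 6009.3 / 6468.44 × 100 = 92.9018
Paasche component (current-period weights):
ΣP(Year 1)Q(Year 1) = 283.74×2 + 201.26×9 + 79.65×34 = 567.48 + 1811.34 + 2708.1 = 5086.92
ΣP(Year 0)Q(Year 1) = 355.50×2 + 282.44×9 + 62.32×34 = 711 + 2541.96 + 2118.88 = 5371.84
P = 5086.92 / 5371.84 × 100 = 94.6960
Fisher = √(L × P) = √(92.9018 × 94.6960) = 93.7947

93.79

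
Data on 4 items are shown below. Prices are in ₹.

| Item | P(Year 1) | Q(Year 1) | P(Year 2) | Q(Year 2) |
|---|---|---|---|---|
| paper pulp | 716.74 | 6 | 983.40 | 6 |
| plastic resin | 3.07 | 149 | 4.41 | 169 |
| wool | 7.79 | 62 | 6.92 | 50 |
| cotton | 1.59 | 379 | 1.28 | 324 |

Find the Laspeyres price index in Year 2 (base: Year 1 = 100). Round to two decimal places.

Laspeyres price index uses base-period quantities as weights.
ΣP(Year 2)·Q(Year 1) = 983.40×6 + 4.41×149 + 6.92×62 + 1.28×379 = 5900.4 + 657.09 + 429.04 + 485.12 = 7471.65
ΣP(Year 1)·Q(Year 1) = 716.74×6 + 3.07×149 + 7.79×62 + 1.59×379 = 4300.44 + 457.43 + 482.98 + 602.61 = 5843.46
Index = 7471.65 / 5843.46 × 100 = 127.8635

127.86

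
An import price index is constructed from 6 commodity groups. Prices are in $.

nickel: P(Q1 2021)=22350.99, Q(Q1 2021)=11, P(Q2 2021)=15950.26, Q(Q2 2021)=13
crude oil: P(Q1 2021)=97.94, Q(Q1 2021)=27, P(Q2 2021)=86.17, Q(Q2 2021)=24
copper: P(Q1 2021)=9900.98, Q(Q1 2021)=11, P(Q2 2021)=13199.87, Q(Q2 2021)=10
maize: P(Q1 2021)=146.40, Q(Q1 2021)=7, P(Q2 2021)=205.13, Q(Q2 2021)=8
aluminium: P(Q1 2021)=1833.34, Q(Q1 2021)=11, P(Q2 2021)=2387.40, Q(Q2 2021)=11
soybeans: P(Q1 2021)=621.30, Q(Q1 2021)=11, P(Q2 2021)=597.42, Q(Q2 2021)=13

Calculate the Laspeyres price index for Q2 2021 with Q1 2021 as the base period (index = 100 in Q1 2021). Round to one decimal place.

92.7

Laspeyres price index uses base-period quantities as weights.
ΣP(Q2 2021)·Q(Q1 2021) = 15950.26×11 + 86.17×27 + 13199.87×11 + 205.13×7 + 2387.40×11 + 597.42×11 = 175452.86 + 2326.59 + 145198.57 + 1435.91 + 26261.4 + 6571.62 = 357246.95
ΣP(Q1 2021)·Q(Q1 2021) = 22350.99×11 + 97.94×27 + 9900.98×11 + 146.40×7 + 1833.34×11 + 621.30×11 = 245860.89 + 2644.38 + 108910.78 + 1024.8 + 20166.74 + 6834.3 = 385441.89
Index = 357246.95 / 385441.89 × 100 = 92.6850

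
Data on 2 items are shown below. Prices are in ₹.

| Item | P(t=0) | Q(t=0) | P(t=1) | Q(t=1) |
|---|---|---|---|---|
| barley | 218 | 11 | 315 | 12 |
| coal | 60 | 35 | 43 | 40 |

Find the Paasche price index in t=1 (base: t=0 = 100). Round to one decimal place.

Paasche price index uses current-period quantities as weights.
ΣP(t=1)·Q(t=1) = 315×12 + 43×40 = 3780 + 1720 = 5500
ΣP(t=0)·Q(t=1) = 218×12 + 60×40 = 2616 + 2400 = 5016
Index = 5500 / 5016 × 100 = 109.6491

109.6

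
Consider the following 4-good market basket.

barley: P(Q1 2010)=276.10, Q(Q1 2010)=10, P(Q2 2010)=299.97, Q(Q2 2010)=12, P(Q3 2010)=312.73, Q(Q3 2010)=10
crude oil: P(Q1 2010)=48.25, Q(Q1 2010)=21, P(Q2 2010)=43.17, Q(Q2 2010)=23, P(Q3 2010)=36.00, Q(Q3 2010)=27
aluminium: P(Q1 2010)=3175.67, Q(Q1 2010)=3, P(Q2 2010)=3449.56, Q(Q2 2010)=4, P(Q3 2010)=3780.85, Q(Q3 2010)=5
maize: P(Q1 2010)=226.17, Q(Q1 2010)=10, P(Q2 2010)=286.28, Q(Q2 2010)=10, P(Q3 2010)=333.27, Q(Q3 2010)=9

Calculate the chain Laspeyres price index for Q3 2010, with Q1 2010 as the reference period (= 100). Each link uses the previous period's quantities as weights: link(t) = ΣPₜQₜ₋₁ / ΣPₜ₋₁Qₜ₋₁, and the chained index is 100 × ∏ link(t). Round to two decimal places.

Link Q1 2010→Q2 2010:
ΣP(Q2 2010)Q(Q1 2010) = 299.97×10 + 43.17×21 + 3449.56×3 + 286.28×10 = 2999.7 + 906.57 + 10348.68 + 2862.8 = 17117.75
ΣP(Q1 2010)Q(Q1 2010) = 276.10×10 + 48.25×21 + 3175.67×3 + 226.17×10 = 2761 + 1013.25 + 9527.01 + 2261.7 = 15562.96
link = 17117.75/15562.96 = 1.099903
Link Q2 2010→Q3 2010:
ΣP(Q3 2010)Q(Q2 2010) = 312.73×12 + 36.00×23 + 3780.85×4 + 333.27×10 = 3752.76 + 828 + 15123.4 + 3332.7 = 23036.86
ΣP(Q2 2010)Q(Q2 2010) = 299.97×12 + 43.17×23 + 3449.56×4 + 286.28×10 = 3599.64 + 992.91 + 13798.24 + 2862.8 = 21253.59
link = 23036.86/21253.59 = 1.083904
Chained index = 100 × 1.099903 × 1.083904 = 119.2190

119.22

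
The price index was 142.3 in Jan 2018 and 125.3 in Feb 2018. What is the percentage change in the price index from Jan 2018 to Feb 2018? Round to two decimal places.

-11.95%

Change = (125.3 − 142.3) / 142.3 × 100
       = -17.0 / 142.3 × 100 = -11.9466%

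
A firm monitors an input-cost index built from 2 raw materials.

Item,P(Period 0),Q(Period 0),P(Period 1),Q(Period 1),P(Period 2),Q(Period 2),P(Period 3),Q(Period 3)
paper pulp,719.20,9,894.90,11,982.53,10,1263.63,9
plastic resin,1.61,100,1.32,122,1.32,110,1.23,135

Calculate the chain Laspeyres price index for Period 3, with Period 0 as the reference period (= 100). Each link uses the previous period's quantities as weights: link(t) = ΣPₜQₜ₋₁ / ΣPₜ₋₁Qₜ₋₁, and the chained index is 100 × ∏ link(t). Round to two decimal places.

173.30

Link Period 0→Period 1:
ΣP(Period 1)Q(Period 0) = 894.90×9 + 1.32×100 = 8054.1 + 132 = 8186.1
ΣP(Period 0)Q(Period 0) = 719.20×9 + 1.61×100 = 6472.8 + 161 = 6633.8
link = 8186.1/6633.8 = 1.233999
Link Period 1→Period 2:
ΣP(Period 2)Q(Period 1) = 982.53×11 + 1.32×122 = 10807.83 + 161.04 = 10968.87
ΣP(Period 1)Q(Period 1) = 894.90×11 + 1.32×122 = 9843.9 + 161.04 = 10004.94
link = 10968.87/10004.94 = 1.096345
Link Period 2→Period 3:
ΣP(Period 3)Q(Period 2) = 1263.63×10 + 1.23×110 = 12636.3 + 135.3 = 12771.6
ΣP(Period 2)Q(Period 2) = 982.53×10 + 1.32×110 = 9825.3 + 145.2 = 9970.5
link = 12771.6/9970.5 = 1.280939
Chained index = 100 × 1.233999 × 1.096345 × 1.280939 = 173.2968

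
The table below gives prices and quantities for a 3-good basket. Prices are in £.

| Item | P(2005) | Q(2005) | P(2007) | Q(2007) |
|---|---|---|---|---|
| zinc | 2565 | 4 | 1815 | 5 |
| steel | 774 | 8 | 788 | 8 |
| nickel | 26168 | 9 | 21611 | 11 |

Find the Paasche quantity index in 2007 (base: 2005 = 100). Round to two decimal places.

Paasche quantity index uses current-period prices as weights.
ΣP(2007)·Q(2007) = 1815×5 + 788×8 + 21611×11 = 9075 + 6304 + 237721 = 253100
ΣP(2007)·Q(2005) = 1815×4 + 788×8 + 21611×9 = 7260 + 6304 + 194499 = 208063
Index = 253100 / 208063 × 100 = 121.6458

121.65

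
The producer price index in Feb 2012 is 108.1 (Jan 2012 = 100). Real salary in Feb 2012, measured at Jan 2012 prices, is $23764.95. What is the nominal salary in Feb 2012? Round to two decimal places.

25689.91

Nominal = Real × (Index/100) = 23764.95 × (108.1/100)
        = 23764.95 × 1.081 = 25689.9110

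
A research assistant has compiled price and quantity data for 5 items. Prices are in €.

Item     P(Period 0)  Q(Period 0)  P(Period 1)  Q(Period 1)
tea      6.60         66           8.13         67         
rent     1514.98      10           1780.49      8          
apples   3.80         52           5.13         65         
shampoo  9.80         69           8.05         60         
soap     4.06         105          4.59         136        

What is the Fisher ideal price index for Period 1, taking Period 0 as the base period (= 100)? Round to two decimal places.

Laspeyres component (base-period weights):
ΣP(Period 1)Q(Period 0) = 8.13×66 + 1780.49×10 + 5.13×52 + 8.05×69 + 4.59×105 = 536.58 + 17804.9 + 266.76 + 555.45 + 481.95 = 19645.64
ΣP(Period 0)Q(Period 0) = 6.60×66 + 1514.98×10 + 3.80×52 + 9.80×69 + 4.06×105 = 435.6 + 15149.8 + 197.6 + 676.2 + 426.3 = 16885.5
L = 19645.64 / 16885.5 × 100 = 116.3462
Paasche component (current-period weights):
ΣP(Period 1)Q(Period 1) = 8.13×67 + 1780.49×8 + 5.13×65 + 8.05×60 + 4.59×136 = 544.71 + 14243.92 + 333.45 + 483 + 624.24 = 16229.32
ΣP(Period 0)Q(Period 1) = 6.60×67 + 1514.98×8 + 3.80×65 + 9.80×60 + 4.06×136 = 442.2 + 12119.84 + 247 + 588 + 552.16 = 13949.2
P = 16229.32 / 13949.2 × 100 = 116.3459
Fisher = √(L × P) = √(116.3462 × 116.3459) = 116.3460

116.35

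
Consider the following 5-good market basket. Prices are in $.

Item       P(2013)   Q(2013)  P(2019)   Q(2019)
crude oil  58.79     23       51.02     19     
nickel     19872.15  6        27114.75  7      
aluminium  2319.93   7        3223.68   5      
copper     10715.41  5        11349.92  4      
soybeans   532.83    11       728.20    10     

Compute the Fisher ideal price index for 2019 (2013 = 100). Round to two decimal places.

Laspeyres component (base-period weights):
ΣP(2019)Q(2013) = 51.02×23 + 27114.75×6 + 3223.68×7 + 11349.92×5 + 728.20×11 = 1173.46 + 162688.5 + 22565.76 + 56749.6 + 8010.2 = 251187.52
ΣP(2013)Q(2013) = 58.79×23 + 19872.15×6 + 2319.93×7 + 10715.41×5 + 532.83×11 = 1352.17 + 119232.9 + 16239.51 + 53577.05 + 5861.13 = 196262.76
L = 251187.52 / 196262.76 × 100 = 127.9853
Paasche component (current-period weights):
ΣP(2019)Q(2019) = 51.02×19 + 27114.75×7 + 3223.68×5 + 11349.92×4 + 728.20×10 = 969.38 + 189803.25 + 16118.4 + 45399.68 + 7282 = 259572.71
ΣP(2013)Q(2019) = 58.79×19 + 19872.15×7 + 2319.93×5 + 10715.41×4 + 532.83×10 = 1117.01 + 139105.05 + 11599.65 + 42861.64 + 5328.3 = 200011.65
P = 259572.71 / 200011.65 × 100 = 129.7788
Fisher = √(L × P) = √(127.9853 × 129.7788) = 128.8789

128.88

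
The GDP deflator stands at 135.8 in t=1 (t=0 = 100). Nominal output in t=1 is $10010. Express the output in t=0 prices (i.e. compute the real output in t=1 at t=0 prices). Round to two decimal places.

Real = Nominal ÷ (Index/100) = 10010 ÷ (135.8/100)
     = 10010 ÷ 1.358 = 7371.1340

7371.13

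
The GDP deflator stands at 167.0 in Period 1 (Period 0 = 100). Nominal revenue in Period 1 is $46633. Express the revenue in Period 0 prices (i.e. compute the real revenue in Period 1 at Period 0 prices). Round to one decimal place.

Real = Nominal ÷ (Index/100) = 46633 ÷ (167.0/100)
     = 46633 ÷ 1.670 = 27923.9521

27924.0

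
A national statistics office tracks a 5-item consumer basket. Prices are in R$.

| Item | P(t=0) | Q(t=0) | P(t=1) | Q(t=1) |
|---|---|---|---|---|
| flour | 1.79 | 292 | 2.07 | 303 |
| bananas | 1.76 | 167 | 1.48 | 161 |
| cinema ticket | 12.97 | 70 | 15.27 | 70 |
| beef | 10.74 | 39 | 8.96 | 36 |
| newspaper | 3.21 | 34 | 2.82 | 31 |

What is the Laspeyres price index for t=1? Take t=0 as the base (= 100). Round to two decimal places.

105.03

Laspeyres price index uses base-period quantities as weights.
ΣP(t=1)·Q(t=0) = 2.07×292 + 1.48×167 + 15.27×70 + 8.96×39 + 2.82×34 = 604.44 + 247.16 + 1068.9 + 349.44 + 95.88 = 2365.82
ΣP(t=0)·Q(t=0) = 1.79×292 + 1.76×167 + 12.97×70 + 10.74×39 + 3.21×34 = 522.68 + 293.92 + 907.9 + 418.86 + 109.14 = 2252.5
Index = 2365.82 / 2252.5 × 100 = 105.0309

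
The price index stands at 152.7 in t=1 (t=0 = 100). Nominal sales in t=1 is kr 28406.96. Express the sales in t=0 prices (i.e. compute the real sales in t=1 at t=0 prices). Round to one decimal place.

18603.1

Real = Nominal ÷ (Index/100) = 28406.96 ÷ (152.7/100)
     = 28406.96 ÷ 1.527 = 18603.1172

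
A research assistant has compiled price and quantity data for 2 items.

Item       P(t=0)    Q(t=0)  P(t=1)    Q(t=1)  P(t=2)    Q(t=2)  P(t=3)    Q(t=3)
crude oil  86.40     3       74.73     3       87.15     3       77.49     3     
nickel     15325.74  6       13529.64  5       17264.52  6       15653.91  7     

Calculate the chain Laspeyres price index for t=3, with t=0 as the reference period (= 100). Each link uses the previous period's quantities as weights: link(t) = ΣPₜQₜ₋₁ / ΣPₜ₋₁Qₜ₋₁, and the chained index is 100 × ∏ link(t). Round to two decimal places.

102.10

Link t=0→t=1:
ΣP(t=1)Q(t=0) = 74.73×3 + 13529.64×6 = 224.19 + 81177.84 = 81402.03
ΣP(t=0)Q(t=0) = 86.40×3 + 15325.74×6 = 259.2 + 91954.44 = 92213.64
link = 81402.03/92213.64 = 0.882755
Link t=1→t=2:
ΣP(t=2)Q(t=1) = 87.15×3 + 17264.52×5 = 261.45 + 86322.6 = 86584.05
ΣP(t=1)Q(t=1) = 74.73×3 + 13529.64×5 = 224.19 + 67648.2 = 67872.39
link = 86584.05/67872.39 = 1.275689
Link t=2→t=3:
ΣP(t=3)Q(t=2) = 77.49×3 + 15653.91×6 = 232.47 + 93923.46 = 94155.93
ΣP(t=2)Q(t=2) = 87.15×3 + 17264.52×6 = 261.45 + 103587.12 = 103848.57
link = 94155.93/103848.57 = 0.906666
Chained index = 100 × 0.882755 × 1.275689 × 0.906666 = 102.1015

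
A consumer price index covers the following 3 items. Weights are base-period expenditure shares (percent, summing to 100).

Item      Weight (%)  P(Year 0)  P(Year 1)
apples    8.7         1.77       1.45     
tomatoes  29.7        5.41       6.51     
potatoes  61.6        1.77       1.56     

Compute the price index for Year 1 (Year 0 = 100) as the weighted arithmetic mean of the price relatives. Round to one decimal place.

apples: 8.7 × (1.45/1.77) = 8.7 × 0.819209 = 7.1271
tomatoes: 29.7 × (6.51/5.41) = 29.7 × 1.203327 = 35.7388
potatoes: 61.6 × (1.56/1.77) = 61.6 × 0.881356 = 54.2915
Index = Σ wᵢ·(p₁ᵢ/p₀ᵢ) = 7.1271 + 35.7388 + 54.2915 = 97.1575

97.2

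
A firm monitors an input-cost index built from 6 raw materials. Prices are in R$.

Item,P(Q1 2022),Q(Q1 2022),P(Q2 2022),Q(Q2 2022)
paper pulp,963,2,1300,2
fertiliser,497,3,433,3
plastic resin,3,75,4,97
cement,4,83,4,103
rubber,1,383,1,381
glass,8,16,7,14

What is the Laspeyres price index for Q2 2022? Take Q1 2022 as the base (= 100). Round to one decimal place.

Laspeyres price index uses base-period quantities as weights.
ΣP(Q2 2022)·Q(Q1 2022) = 1300×2 + 433×3 + 4×75 + 4×83 + 1×383 + 7×16 = 2600 + 1299 + 300 + 332 + 383 + 112 = 5026
ΣP(Q1 2022)·Q(Q1 2022) = 963×2 + 497×3 + 3×75 + 4×83 + 1×383 + 8×16 = 1926 + 1491 + 225 + 332 + 383 + 128 = 4485
Index = 5026 / 4485 × 100 = 112.0624

112.1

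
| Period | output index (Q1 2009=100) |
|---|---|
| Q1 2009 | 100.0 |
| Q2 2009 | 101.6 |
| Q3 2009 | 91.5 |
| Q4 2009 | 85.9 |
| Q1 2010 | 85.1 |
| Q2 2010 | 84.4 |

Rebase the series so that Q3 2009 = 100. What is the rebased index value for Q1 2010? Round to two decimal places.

Rebased(Q1 2010) = 85.1 / 91.5 × 100 = 93.0055

93.01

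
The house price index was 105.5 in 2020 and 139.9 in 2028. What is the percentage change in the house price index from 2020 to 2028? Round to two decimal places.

32.61%

Change = (139.9 − 105.5) / 105.5 × 100
       = 34.4 / 105.5 × 100 = 32.6066%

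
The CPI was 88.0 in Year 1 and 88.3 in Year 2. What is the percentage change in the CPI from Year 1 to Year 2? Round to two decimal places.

Change = (88.3 − 88.0) / 88.0 × 100
       = 0.3 / 88.0 × 100 = 0.3409%

0.34%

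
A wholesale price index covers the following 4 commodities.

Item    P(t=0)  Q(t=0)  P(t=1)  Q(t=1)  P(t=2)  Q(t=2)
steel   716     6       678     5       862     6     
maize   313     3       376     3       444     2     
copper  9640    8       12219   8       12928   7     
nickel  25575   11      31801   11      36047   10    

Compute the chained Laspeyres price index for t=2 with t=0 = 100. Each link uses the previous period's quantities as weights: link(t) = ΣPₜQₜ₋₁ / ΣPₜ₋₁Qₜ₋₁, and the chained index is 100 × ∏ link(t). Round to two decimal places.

139.23

Link t=0→t=1:
ΣP(t=1)Q(t=0) = 678×6 + 376×3 + 12219×8 + 31801×11 = 4068 + 1128 + 97752 + 349811 = 452759
ΣP(t=0)Q(t=0) = 716×6 + 313×3 + 9640×8 + 25575×11 = 4296 + 939 + 77120 + 281325 = 363680
link = 452759/363680 = 1.244938
Link t=1→t=2:
ΣP(t=2)Q(t=1) = 862×5 + 444×3 + 12928×8 + 36047×11 = 4310 + 1332 + 103424 + 396517 = 505583
ΣP(t=1)Q(t=1) = 678×5 + 376×3 + 12219×8 + 31801×11 = 3390 + 1128 + 97752 + 349811 = 452081
link = 505583/452081 = 1.118346
Chained index = 100 × 1.244938 × 1.118346 = 139.2271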